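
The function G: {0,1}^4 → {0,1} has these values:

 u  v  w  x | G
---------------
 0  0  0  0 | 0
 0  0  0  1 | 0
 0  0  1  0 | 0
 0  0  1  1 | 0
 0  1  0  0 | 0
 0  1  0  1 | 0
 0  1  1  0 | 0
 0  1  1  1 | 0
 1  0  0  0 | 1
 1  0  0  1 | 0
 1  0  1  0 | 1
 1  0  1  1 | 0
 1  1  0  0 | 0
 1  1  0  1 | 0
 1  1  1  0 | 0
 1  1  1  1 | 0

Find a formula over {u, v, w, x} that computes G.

G=1 on 2 inputs: (1,0,0,0), (1,0,1,0). Reading each as a conjunction of literals (u·¬v·¬w·¬x, u·¬v·w·¬x) and taking the OR gives the canonical DNF.

G(u, v, w, x) = (((u · v') · w') · x') + (((u · v') · w) · x')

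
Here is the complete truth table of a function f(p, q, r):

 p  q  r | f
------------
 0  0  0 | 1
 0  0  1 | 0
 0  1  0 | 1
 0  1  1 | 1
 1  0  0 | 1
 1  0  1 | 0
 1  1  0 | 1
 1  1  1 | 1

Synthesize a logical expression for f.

f(p, q, r) = NOT (((NOT p AND NOT q) AND r) OR ((p AND NOT q) AND r))

f is 0 on only 2 rows — (0,0,1), (1,0,1). Writing each as a minterm (¬p·¬q·r, p·¬q·r) and OR-ing them characterizes exactly where f=0, so f is the negation of that disjunction.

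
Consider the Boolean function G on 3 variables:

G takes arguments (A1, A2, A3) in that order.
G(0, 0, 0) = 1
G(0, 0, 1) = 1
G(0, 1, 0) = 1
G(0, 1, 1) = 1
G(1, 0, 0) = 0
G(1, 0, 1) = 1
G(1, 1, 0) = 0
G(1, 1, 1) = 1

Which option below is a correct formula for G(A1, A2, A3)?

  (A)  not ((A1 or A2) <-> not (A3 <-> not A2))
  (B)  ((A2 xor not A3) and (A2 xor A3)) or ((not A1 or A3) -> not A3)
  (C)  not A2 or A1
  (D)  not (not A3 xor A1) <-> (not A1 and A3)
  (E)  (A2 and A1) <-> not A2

(A): at (0,0,1) it gives 0, but G = 1 — eliminated.
(B): at (0,0,1) it gives 0, but G = 1 — eliminated.
(C): at (0,1,0) it gives 0, but G = 1 — eliminated.
(E): at (0,0,0) it gives 0, but G = 1 — eliminated.
(D) is the remaining candidate, and it agrees with G on all 8 inputs.

D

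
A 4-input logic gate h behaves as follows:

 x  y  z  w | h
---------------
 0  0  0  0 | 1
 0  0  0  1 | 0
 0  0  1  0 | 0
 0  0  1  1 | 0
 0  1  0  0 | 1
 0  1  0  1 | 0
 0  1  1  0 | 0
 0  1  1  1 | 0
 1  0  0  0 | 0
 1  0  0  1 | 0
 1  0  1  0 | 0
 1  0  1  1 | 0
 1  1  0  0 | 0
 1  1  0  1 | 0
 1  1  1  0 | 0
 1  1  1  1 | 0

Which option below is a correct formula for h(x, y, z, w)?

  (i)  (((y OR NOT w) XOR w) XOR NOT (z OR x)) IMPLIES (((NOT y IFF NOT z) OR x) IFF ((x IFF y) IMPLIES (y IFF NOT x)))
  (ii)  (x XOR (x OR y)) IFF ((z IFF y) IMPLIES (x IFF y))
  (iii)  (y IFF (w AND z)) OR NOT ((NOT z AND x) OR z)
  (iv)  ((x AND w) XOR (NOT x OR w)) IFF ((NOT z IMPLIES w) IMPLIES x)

(i) disagrees with h on (0,0,0,1) (formula → 1, table → 0); rule it out.
(ii) disagrees with h on (0,0,0,0) (formula → 0, table → 1); rule it out.
(iii) disagrees with h on (0,0,0,1) (formula → 1, table → 0); rule it out.
That leaves (iv). Evaluating it on every row reproduces the table of h exactly.

iv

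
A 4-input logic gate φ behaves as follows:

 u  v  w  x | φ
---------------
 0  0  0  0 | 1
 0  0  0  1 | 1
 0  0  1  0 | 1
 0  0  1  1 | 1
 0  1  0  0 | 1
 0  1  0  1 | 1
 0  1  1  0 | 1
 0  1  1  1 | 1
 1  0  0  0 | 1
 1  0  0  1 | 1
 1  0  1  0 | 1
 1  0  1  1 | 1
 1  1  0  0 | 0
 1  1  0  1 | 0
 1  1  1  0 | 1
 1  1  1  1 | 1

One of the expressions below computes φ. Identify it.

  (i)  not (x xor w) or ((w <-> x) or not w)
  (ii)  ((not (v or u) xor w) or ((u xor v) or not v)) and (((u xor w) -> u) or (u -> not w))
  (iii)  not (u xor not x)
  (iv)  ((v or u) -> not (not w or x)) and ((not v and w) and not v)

(i): at (0,0,1,0) it gives 0, but φ = 1 — eliminated.
(iii): at (0,0,0,0) it gives 0, but φ = 1 — eliminated.
(iv): at (0,0,0,0) it gives 0, but φ = 1 — eliminated.
That leaves (ii). Evaluating it on every row reproduces the table of φ exactly.

ii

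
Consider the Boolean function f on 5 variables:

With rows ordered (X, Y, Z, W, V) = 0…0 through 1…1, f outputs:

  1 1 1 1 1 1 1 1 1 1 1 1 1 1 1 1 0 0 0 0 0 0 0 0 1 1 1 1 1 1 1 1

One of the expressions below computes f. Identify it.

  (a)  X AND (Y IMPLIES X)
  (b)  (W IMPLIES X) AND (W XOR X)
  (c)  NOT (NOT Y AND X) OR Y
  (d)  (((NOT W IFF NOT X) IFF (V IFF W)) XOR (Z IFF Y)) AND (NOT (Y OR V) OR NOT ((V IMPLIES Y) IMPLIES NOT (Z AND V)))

c

(a) disagrees with f on (0,0,0,0,0) (formula → 0, table → 1); rule it out.
(b) disagrees with f on (0,0,0,0,0) (formula → 0, table → 1); rule it out.
(d) disagrees with f on (0,0,0,0,0) (formula → 0, table → 1); rule it out.
Only (c) survives; checking it on all 32 rows confirms it matches f.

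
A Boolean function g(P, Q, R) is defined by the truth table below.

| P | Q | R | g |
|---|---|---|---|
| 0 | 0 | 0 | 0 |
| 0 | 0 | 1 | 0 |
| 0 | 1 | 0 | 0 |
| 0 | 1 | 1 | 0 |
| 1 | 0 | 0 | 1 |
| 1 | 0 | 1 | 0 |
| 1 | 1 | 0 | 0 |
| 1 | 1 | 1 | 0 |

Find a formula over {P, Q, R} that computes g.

g(P, Q, R) = (P · Q') · R'

g is 1 on exactly one input, (1,0,0), whose minterm is P·¬Q·¬R. So g is just that conjunction.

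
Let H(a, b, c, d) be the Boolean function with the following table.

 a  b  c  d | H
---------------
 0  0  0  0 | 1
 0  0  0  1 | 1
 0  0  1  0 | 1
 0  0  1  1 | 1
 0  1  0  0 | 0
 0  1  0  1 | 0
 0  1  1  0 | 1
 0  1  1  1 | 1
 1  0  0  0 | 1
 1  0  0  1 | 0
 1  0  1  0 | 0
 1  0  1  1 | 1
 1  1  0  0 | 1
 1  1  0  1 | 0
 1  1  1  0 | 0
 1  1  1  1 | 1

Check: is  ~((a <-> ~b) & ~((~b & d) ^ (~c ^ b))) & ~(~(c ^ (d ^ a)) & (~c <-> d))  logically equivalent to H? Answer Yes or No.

Yes

Evaluate ~((a <-> ~b) & ~((~b & d) ^ (~c ^ b))) & ~(~(c ^ (d ^ a)) & (~c <-> d)) on each row and compare to H:
  a=0, b=0, c=0, d=0: formula gives 1, H = 1 ✓
  a=0, b=0, c=0, d=1: formula gives 1, H = 1 ✓
  a=0, b=0, c=1, d=0: formula gives 1, H = 1 ✓
  a=0, b=0, c=1, d=1: formula gives 1, H = 1 ✓
  …and likewise for the remaining 12 rows.
Every row agrees, so the formula is equivalent.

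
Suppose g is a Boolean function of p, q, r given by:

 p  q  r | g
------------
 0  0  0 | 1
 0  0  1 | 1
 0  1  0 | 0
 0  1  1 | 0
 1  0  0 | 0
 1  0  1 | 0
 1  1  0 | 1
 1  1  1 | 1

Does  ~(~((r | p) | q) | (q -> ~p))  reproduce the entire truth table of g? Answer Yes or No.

No

Test each input against both g and the formula:
  p=0, q=0, r=0: formula gives 0, but g = 1 ✗
A single disagreement suffices: at (0,0,0) they differ, so the formula does not compute g.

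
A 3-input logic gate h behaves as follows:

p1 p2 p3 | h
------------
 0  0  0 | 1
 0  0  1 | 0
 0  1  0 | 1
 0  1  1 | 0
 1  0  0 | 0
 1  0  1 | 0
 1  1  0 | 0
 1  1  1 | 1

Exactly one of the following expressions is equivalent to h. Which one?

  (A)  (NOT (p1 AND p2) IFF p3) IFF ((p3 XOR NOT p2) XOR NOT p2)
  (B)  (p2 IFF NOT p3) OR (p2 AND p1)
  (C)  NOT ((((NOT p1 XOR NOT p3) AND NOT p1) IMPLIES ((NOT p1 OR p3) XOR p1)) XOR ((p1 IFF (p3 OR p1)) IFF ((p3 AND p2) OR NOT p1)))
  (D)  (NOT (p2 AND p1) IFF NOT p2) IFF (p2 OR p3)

C

(A): at (0,0,1) it gives 1, but h = 0 — eliminated.
(B): at (0,0,0) it gives 0, but h = 1 — eliminated.
(D): at (0,0,0) it gives 0, but h = 1 — eliminated.
Only (C) survives; checking it on all 8 rows confirms it matches h.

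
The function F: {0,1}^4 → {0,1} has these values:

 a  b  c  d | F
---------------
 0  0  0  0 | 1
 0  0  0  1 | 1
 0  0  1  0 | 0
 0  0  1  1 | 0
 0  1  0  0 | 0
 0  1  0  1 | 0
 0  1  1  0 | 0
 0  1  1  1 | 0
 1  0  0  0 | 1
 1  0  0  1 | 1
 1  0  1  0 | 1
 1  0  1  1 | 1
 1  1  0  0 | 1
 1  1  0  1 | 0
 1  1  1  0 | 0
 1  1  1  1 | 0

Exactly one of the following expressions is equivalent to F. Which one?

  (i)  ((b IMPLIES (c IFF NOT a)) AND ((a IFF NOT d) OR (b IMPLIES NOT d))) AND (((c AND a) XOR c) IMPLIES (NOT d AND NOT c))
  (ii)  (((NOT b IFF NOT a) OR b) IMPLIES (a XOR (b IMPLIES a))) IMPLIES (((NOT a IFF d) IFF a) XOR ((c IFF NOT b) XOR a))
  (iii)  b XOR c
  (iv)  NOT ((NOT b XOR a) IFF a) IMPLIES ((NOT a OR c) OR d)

i

(ii) fails at (0,0,0,1): the formula yields 0, F is 1.
(iii) fails at (0,0,0,0): the formula yields 0, F is 1.
(iv) fails at (0,0,1,0): the formula yields 1, F is 0.
Only (i) survives; checking it on all 16 rows confirms it matches F.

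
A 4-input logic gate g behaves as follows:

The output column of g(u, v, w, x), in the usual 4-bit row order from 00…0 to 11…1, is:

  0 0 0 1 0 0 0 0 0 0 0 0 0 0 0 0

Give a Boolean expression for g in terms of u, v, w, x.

g(u, v, w, x) = ((NOT u AND NOT v) AND w) AND x

g is 1 on exactly one input, (0,0,1,1), whose minterm is ¬u·¬v·w·x. So g is just that conjunction.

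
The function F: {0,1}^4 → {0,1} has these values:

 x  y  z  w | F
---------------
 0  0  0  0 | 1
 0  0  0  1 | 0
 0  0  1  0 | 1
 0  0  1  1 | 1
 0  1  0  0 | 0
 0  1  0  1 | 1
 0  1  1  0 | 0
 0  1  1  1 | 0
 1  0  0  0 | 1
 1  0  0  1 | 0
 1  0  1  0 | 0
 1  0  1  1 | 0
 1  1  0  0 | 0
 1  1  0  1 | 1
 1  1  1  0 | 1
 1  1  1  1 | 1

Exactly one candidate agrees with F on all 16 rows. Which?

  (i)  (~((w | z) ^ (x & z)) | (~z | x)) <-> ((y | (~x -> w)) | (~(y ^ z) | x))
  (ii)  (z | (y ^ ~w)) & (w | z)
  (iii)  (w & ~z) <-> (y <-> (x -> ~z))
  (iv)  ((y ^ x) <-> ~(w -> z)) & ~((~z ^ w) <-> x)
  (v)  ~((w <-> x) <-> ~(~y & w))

iii

(i) fails at (0,0,0,1): the formula yields 1, F is 0.
(ii) fails at (0,0,0,0): the formula yields 0, F is 1.
(iv) fails at (0,0,1,0): the formula yields 0, F is 1.
(v) fails at (0,0,0,0): the formula yields 0, F is 1.
(iii) is the remaining candidate, and it agrees with F on all 16 inputs.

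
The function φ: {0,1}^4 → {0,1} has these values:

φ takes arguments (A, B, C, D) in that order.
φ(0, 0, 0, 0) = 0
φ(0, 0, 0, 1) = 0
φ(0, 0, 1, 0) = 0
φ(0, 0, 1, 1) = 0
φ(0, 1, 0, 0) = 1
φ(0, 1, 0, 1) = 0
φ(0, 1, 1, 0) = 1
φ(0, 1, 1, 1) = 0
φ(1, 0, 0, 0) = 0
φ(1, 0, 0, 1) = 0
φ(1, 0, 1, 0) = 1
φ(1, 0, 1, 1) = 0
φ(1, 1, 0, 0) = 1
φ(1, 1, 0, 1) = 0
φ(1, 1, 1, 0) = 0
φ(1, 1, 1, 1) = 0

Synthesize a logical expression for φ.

φ=1 on 4 inputs: (0,1,0,0), (0,1,1,0), (1,0,1,0), (1,1,0,0). Reading each as a conjunction of literals (¬A·B·¬C·¬D, ¬A·B·C·¬D, A·¬B·C·¬D, A·B·¬C·¬D) and taking the OR gives the canonical DNF.

φ(A, B, C, D) = (((((A' · B) · C') · D') + (((A' · B) · C) · D')) + (((A · B') · C) · D')) + (((A · B) · C') · D')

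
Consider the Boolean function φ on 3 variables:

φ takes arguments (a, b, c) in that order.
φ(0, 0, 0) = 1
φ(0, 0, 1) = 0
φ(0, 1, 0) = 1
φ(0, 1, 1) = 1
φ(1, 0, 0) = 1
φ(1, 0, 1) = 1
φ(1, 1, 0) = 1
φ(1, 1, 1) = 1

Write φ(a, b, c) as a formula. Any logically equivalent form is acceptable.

Only row (0,0,1) gives 0. So φ is 1 everywhere except there — the complement of the minterm ¬a·¬b·c.

φ(a, b, c) = ((a' · b') · c)'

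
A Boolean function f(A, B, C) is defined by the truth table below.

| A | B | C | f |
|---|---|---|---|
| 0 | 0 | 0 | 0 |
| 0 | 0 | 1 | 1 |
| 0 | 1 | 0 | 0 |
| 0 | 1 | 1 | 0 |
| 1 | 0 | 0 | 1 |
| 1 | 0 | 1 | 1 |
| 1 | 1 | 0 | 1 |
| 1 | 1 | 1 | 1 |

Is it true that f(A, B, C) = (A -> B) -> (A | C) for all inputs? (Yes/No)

No

Evaluate (A -> B) -> (A | C) on each row and compare to f:
  A=0, B=0, C=0: formula gives 0, f = 0 ✓
  A=0, B=0, C=1: formula gives 1, f = 1 ✓
  A=0, B=1, C=0: formula gives 0, f = 0 ✓
  A=0, B=1, C=1: formula gives 1, but f = 0 ✗
Since they disagree at (0,1,1), the expression is not a correct formula for f.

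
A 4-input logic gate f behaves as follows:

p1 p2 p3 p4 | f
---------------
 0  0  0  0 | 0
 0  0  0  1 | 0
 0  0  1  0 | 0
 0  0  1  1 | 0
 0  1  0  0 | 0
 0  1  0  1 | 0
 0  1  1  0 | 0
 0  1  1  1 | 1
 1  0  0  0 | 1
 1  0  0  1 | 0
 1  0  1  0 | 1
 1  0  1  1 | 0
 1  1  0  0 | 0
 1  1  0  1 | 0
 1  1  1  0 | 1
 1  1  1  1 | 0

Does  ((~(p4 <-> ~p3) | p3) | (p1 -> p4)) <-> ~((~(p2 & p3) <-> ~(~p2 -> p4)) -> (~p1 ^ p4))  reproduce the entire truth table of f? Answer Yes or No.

Test each input against both f and the formula:
  p1=0, p2=0, p3=0, p4=0: formula gives 0, f = 0 ✓
  p1=0, p2=0, p3=0, p4=1: formula gives 0, f = 0 ✓
  p1=0, p2=0, p3=1, p4=0: formula gives 0, f = 0 ✓
  p1=0, p2=0, p3=1, p4=1: formula gives 0, f = 0 ✓
  …and likewise for the remaining 12 rows.
No disagreement on any input; they are logically equivalent.

Yes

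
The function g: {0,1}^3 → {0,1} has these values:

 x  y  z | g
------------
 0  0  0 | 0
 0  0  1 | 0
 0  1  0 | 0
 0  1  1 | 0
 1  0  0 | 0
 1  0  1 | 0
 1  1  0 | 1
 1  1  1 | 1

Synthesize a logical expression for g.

Collect the rows where g=1 — (1,1,0), (1,1,1) — and write one minterm per row: x·y·¬z, x·y·z. Their union (logical OR) reproduces the table exactly.

g(x, y, z) = ((x AND y) AND NOT z) OR ((x AND y) AND z)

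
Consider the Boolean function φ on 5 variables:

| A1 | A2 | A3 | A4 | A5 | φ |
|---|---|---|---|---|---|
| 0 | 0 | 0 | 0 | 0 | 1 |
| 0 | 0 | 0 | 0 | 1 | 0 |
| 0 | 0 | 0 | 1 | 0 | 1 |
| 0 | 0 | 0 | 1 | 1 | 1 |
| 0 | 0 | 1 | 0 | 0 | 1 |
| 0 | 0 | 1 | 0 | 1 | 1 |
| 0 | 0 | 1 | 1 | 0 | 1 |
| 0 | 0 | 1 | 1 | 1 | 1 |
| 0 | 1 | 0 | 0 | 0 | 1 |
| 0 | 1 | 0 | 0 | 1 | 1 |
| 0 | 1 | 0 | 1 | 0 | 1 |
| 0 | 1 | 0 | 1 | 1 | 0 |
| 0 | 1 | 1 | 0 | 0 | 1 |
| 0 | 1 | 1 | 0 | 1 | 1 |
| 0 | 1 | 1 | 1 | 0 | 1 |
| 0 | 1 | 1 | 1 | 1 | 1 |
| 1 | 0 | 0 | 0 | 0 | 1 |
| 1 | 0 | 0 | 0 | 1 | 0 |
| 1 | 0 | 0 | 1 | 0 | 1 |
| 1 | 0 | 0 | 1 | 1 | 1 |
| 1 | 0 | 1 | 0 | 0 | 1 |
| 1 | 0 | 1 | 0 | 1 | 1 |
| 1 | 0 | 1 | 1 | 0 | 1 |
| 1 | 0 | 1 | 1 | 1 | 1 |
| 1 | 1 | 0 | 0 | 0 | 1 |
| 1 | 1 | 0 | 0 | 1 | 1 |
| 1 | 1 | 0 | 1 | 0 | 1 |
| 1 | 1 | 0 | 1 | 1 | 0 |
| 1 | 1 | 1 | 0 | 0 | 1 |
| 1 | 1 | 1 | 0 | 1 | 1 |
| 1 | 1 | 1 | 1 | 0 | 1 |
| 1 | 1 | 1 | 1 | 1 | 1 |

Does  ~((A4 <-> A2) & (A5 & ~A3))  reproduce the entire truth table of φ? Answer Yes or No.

Yes

Evaluate ~((A4 <-> A2) & (A5 & ~A3)) on each row and compare to φ:
  A1=0, A2=0, A3=0, A4=0, A5=0: formula gives 1, φ = 1 ✓
  A1=0, A2=0, A3=0, A4=0, A5=1: formula gives 0, φ = 0 ✓
  A1=0, A2=0, A3=0, A4=1, A5=0: formula gives 1, φ = 1 ✓
  A1=0, A2=0, A3=0, A4=1, A5=1: formula gives 1, φ = 1 ✓
  … (the remaining 28 rows also agree.)
Every row agrees, so the formula is equivalent.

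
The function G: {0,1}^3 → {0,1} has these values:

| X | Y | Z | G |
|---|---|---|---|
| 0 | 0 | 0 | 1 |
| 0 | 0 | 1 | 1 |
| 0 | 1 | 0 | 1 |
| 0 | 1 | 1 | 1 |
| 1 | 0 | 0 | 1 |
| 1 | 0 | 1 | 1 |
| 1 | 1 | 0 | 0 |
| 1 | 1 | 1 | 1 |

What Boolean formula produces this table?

G is 0 on exactly one input, (1,1,0), whose minterm is X·Y·¬Z. So G is the negation of that single conjunction.

G(X, Y, Z) = ¬((X ∧ Y) ∧ ¬Z)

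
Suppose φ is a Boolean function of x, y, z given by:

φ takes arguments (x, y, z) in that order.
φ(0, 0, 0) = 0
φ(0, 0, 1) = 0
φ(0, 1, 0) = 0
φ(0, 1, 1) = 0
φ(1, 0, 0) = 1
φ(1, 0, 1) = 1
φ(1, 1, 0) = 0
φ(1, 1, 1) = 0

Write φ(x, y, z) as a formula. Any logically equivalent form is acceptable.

φ(x, y, z) = ((x & ~y) & ~z) | ((x & ~y) & z)

The 1-rows are (1,0,0), (1,0,1). Each contributes one minterm — x·¬y·¬z; x·¬y·z — and their disjunction is a sum-of-products form of φ.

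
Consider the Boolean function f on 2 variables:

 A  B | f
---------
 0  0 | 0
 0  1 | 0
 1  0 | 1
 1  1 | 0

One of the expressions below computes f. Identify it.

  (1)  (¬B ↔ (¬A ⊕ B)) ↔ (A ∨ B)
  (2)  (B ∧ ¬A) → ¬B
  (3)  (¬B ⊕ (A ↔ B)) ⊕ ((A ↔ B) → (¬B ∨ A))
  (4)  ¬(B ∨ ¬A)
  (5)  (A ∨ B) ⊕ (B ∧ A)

4

(1): at (0,1) it gives 1, but f = 0 — eliminated.
(2): at (0,0) it gives 1, but f = 0 — eliminated.
(3): at (0,0) it gives 1, but f = 0 — eliminated.
(5): at (0,1) it gives 1, but f = 0 — eliminated.
Only (4) survives; checking it on all 4 rows confirms it matches f.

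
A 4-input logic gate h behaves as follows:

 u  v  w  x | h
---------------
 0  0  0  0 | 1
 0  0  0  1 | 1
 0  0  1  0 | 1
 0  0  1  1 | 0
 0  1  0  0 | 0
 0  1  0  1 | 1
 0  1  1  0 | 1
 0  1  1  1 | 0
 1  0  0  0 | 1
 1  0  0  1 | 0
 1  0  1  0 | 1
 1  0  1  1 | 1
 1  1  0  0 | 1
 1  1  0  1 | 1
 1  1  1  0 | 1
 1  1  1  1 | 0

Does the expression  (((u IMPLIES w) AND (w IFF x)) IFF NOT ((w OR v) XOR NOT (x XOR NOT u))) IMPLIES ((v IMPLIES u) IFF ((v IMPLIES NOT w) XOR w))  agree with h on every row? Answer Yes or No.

No

Check the formula against h row by row:
  u=0, v=0, w=0, x=0: formula gives 1, h = 1 ✓
  u=0, v=0, w=0, x=1: formula gives 1, h = 1 ✓
  u=0, v=0, w=1, x=0: formula gives 0, but h = 1 ✗
A single disagreement suffices: at (0,0,1,0) they differ, so the formula does not compute h.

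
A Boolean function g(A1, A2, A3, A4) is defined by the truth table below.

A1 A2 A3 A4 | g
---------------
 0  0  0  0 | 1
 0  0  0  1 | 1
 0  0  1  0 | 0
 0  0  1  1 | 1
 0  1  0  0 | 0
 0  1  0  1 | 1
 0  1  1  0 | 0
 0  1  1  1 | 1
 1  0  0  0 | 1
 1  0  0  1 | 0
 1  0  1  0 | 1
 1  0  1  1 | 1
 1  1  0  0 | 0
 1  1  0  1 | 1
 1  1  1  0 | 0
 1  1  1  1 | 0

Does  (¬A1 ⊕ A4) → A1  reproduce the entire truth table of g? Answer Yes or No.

No

Test each input against both g and the formula:
  A1=0, A2=0, A3=0, A4=0: formula gives 0, but g = 1 ✗
Row (0,0,0,0) is a counterexample, so the formula is not equivalent to g.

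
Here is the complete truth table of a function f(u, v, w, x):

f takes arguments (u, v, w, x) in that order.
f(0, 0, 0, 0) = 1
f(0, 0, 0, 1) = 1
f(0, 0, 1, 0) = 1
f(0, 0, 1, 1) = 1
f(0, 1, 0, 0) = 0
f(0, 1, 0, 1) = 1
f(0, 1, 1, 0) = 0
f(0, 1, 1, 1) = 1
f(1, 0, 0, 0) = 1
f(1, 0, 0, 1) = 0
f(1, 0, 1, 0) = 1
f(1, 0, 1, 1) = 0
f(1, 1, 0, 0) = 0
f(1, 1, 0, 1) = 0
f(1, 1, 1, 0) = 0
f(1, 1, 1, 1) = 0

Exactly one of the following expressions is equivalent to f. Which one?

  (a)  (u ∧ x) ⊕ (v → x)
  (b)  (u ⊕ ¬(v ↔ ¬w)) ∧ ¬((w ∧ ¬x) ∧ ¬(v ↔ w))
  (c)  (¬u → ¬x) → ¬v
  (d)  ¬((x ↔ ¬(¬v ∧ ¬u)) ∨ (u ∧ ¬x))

a

(b) disagrees with f on (0,0,1,0) (formula → 0, table → 1); rule it out.
(c) disagrees with f on (1,0,0,1) (formula → 1, table → 0); rule it out.
(d) disagrees with f on (0,0,0,0) (formula → 0, table → 1); rule it out.
That leaves (a). Evaluating it on every row reproduces the table of f exactly.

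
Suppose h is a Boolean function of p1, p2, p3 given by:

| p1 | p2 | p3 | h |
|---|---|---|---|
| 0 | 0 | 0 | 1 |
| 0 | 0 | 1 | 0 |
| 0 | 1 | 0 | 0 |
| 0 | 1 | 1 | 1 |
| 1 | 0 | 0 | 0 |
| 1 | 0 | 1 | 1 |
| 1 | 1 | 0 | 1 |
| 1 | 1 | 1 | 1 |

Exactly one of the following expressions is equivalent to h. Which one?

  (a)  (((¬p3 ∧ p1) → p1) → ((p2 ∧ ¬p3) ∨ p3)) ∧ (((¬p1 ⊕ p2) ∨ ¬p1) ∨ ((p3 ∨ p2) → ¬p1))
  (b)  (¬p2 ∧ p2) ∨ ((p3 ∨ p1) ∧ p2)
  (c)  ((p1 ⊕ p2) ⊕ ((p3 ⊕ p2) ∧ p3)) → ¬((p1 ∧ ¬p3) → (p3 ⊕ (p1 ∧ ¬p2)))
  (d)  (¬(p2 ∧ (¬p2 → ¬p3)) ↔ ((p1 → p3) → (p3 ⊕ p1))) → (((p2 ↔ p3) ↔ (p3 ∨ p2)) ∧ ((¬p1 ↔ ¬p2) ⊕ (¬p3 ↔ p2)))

(a) fails at (0,0,0): the formula yields 0, h is 1.
(b) fails at (0,0,0): the formula yields 0, h is 1.
(c) fails at (0,1,1): the formula yields 0, h is 1.
That leaves (d). Evaluating it on every row reproduces the table of h exactly.

d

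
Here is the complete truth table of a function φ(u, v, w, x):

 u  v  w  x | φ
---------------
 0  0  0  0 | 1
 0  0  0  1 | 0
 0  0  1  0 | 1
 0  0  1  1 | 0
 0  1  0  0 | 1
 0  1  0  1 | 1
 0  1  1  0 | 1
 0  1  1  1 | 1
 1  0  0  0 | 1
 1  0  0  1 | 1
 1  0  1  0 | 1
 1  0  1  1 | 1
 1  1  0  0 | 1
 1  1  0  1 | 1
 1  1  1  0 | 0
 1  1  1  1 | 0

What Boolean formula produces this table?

φ(u, v, w, x) = ((((((u' · v') · w') · x) + (((u' · v') · w) · x)) + (((u · v) · w) · x')) + (((u · v) · w) · x))'

φ is 0 on only 4 rows — (0,0,0,1), (0,0,1,1), (1,1,1,0), (1,1,1,1). Writing each as a minterm (¬u·¬v·¬w·x, ¬u·¬v·w·x, u·v·w·¬x, u·v·w·x) and OR-ing them characterizes exactly where φ=0, so φ is the negation of that disjunction.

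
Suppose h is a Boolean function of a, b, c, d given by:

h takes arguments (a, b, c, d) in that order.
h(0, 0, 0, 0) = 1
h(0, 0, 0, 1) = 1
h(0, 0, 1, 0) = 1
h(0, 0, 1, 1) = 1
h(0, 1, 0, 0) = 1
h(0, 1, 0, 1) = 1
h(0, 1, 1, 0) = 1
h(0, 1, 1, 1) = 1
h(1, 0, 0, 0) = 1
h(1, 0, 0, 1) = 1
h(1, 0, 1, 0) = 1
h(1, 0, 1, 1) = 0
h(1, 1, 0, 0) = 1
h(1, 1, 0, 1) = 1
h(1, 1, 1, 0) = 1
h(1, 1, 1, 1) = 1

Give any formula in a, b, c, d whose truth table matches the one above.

h(a, b, c, d) = NOT (((a AND NOT b) AND c) AND d)

Only row (1,0,1,1) gives 0. So h is 1 everywhere except there — the complement of the minterm a·¬b·c·d.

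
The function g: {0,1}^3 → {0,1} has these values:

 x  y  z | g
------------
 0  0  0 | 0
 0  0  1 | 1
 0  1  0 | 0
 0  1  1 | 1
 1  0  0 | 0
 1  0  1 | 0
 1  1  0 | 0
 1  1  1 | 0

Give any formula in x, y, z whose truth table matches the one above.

Collect the rows where g=1 — (0,0,1), (0,1,1) — and write one minterm per row: ¬x·¬y·z, ¬x·y·z. Their union (logical OR) reproduces the table exactly.

g(x, y, z) = ((x' · y') · z) + ((x' · y) · z)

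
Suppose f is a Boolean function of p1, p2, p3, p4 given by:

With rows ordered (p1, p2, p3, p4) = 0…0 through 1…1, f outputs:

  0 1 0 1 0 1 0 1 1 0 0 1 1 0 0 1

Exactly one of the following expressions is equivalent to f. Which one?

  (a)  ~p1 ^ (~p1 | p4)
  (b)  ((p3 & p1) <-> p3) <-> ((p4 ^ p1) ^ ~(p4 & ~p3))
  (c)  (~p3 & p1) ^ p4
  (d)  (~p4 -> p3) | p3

c

(a) fails at (0,0,0,1): the formula yields 0, f is 1.
(b) fails at (0,0,0,0): the formula yields 1, f is 0.
(d) fails at (0,0,1,0): the formula yields 1, f is 0.
Only (c) survives; checking it on all 16 rows confirms it matches f.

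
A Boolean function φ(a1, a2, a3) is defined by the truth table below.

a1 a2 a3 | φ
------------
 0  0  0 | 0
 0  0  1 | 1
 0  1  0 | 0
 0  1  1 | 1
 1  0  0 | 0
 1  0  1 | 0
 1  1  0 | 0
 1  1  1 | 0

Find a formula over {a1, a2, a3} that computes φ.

Collect the rows where φ=1 — (0,0,1), (0,1,1) — and write one minterm per row: ¬a1·¬a2·a3, ¬a1·a2·a3. Their union (logical OR) reproduces the table exactly.

φ(a1, a2, a3) = ((a1' · a2') · a3) + ((a1' · a2) · a3)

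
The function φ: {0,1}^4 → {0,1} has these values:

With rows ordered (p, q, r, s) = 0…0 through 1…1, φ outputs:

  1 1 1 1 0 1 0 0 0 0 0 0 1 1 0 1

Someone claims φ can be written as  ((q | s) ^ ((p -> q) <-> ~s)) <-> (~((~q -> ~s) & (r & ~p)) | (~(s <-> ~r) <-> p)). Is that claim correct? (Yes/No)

No

Evaluate ((q | s) ^ ((p -> q) <-> ~s)) <-> (~((~q -> ~s) & (r & ~p)) | (~(s <-> ~r) <-> p)) on each row and compare to φ:
  p=0, q=0, r=0, s=0: formula gives 1, φ = 1 ✓
  p=0, q=0, r=0, s=1: formula gives 1, φ = 1 ✓
  p=0, q=0, r=1, s=0: formula gives 1, φ = 1 ✓
  p=0, q=0, r=1, s=1: formula gives 1, φ = 1 ✓
  …
  p=1, q=1, r=0, s=0: formula gives 0, but φ = 1 ✗
Since they disagree at (1,1,0,0), the expression is not a correct formula for φ.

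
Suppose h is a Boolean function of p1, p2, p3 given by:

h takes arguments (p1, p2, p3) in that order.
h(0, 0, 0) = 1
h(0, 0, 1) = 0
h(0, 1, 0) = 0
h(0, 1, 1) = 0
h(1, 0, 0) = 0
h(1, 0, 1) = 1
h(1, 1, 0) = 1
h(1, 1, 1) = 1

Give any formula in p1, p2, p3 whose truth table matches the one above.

h(p1, p2, p3) = ((((not p1 and not p2) and not p3) or ((p1 and not p2) and p3)) or ((p1 and p2) and not p3)) or ((p1 and p2) and p3)

h=1 on 4 inputs: (0,0,0), (1,0,1), (1,1,0), (1,1,1). Reading each as a conjunction of literals (¬p1·¬p2·¬p3, p1·¬p2·p3, p1·p2·¬p3, p1·p2·p3) and taking the OR gives the canonical DNF.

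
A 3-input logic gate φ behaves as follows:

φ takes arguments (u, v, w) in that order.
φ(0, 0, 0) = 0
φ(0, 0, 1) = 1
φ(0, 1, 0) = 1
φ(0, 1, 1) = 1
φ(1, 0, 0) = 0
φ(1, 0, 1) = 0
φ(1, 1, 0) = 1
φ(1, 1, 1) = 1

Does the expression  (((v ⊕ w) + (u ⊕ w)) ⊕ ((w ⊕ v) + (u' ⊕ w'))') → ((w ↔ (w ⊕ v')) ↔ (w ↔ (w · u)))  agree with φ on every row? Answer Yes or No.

No

Check the formula against φ row by row:
  u=0, v=0, w=0: formula gives 0, φ = 0 ✓
  u=0, v=0, w=1: formula gives 1, φ = 1 ✓
  u=0, v=1, w=0: formula gives 1, φ = 1 ✓
  u=0, v=1, w=1: formula gives 0, but φ = 1 ✗
Row (0,1,1) is a counterexample, so the formula is not equivalent to φ.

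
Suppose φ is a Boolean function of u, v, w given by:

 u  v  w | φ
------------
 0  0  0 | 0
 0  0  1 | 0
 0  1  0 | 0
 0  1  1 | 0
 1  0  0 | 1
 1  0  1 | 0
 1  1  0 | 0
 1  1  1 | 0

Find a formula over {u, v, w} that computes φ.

φ is 1 on exactly one input, (1,0,0), whose minterm is u·¬v·¬w. So φ is just that conjunction.

φ(u, v, w) = (u & ~v) & ~w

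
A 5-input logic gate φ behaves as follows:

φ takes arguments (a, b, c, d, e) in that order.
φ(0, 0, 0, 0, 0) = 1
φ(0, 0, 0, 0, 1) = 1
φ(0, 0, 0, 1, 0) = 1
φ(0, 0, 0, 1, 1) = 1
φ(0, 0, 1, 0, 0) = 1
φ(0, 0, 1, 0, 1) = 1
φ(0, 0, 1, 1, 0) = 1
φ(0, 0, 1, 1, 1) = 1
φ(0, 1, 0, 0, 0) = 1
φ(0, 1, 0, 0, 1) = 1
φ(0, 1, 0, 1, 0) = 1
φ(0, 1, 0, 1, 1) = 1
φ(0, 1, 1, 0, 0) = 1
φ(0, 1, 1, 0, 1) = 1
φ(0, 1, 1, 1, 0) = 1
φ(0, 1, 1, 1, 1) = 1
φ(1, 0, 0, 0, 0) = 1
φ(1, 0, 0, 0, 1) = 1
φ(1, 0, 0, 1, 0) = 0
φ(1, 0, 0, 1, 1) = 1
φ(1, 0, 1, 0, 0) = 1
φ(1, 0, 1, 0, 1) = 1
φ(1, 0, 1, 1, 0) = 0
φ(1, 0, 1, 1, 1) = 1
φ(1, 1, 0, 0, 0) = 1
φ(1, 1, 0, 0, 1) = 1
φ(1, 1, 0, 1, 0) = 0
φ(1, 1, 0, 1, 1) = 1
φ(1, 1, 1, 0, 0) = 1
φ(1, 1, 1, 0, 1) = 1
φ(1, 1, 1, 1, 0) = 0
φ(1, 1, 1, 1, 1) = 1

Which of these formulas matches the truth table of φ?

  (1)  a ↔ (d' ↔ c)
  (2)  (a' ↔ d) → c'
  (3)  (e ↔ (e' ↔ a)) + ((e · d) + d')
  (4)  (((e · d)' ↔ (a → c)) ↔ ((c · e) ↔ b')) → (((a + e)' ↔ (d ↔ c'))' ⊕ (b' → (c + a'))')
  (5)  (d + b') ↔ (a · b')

(1): at (0,0,0,1,0) it gives 0, but φ = 1 — eliminated.
(2): at (0,0,1,1,0) it gives 0, but φ = 1 — eliminated.
(4): at (0,1,0,0,1) it gives 0, but φ = 1 — eliminated.
(5): at (0,0,0,0,0) it gives 0, but φ = 1 — eliminated.
(3) is the remaining candidate, and it agrees with φ on all 32 inputs.

3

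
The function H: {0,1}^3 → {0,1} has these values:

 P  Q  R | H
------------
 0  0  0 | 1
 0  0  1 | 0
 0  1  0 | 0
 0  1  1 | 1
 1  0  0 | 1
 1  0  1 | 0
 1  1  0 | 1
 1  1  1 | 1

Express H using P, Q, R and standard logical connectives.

H(P, Q, R) = ¬((((¬P ∧ ¬Q) ∧ R) ∨ ((¬P ∧ Q) ∧ ¬R)) ∨ ((P ∧ ¬Q) ∧ R))

The 0-rows are (0,0,1), (0,1,0), (1,0,1). Take each as a conjunction (¬P·¬Q·R, ¬P·Q·¬R, P·¬Q·R), form their disjunction, and complement — that gives a formula that is 1 everywhere H is.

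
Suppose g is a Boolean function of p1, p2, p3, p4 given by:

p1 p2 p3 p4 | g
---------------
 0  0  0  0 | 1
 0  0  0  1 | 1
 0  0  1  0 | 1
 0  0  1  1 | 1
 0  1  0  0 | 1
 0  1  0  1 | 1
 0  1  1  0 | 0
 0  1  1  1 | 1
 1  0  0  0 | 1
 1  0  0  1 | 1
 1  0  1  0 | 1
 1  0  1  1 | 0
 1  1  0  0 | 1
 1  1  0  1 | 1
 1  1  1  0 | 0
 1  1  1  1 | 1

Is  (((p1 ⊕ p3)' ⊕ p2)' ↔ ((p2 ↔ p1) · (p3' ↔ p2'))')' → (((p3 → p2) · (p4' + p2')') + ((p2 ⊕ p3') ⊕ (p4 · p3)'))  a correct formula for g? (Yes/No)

Check the formula against g row by row:
  p1=0, p2=0, p3=0, p4=0: formula gives 1, g = 1 ✓
  p1=0, p2=0, p3=0, p4=1: formula gives 1, g = 1 ✓
  p1=0, p2=0, p3=1, p4=0: formula gives 1, g = 1 ✓
  p1=0, p2=0, p3=1, p4=1: formula gives 1, g = 1 ✓
  …and likewise for the remaining 12 rows.
No disagreement on any input; they are logically equivalent.

Yes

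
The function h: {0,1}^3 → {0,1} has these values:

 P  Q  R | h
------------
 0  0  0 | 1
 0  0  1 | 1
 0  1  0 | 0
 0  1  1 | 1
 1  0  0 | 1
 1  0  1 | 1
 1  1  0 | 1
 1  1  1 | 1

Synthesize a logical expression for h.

h is 0 on exactly one input, (0,1,0), whose minterm is ¬P·Q·¬R. So h is the negation of that single conjunction.

h(P, Q, R) = NOT ((NOT P AND Q) AND NOT R)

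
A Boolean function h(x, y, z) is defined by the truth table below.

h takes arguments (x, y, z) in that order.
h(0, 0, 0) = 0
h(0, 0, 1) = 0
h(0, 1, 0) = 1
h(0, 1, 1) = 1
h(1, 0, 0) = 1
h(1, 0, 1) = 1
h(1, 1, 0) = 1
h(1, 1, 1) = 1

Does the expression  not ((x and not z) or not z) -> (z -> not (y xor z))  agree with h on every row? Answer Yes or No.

Test each input against both h and the formula:
  x=0, y=0, z=0: formula gives 1, but h = 0 ✗
Row (0,0,0) is a counterexample, so the formula is not equivalent to h.

No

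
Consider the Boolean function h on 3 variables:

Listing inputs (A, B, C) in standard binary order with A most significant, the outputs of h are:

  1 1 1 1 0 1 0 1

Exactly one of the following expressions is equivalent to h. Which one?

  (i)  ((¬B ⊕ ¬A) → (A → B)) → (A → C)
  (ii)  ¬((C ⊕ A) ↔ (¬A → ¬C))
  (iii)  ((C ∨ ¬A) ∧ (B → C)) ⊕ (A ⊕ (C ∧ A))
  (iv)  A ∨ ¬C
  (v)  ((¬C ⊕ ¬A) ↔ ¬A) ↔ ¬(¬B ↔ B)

ii

(i) disagrees with h on (1,0,0) (formula → 1, table → 0); rule it out.
(iii) disagrees with h on (0,1,0) (formula → 0, table → 1); rule it out.
(iv) disagrees with h on (0,0,1) (formula → 0, table → 1); rule it out.
(v) disagrees with h on (0,0,0) (formula → 0, table → 1); rule it out.
Only (ii) survives; checking it on all 8 rows confirms it matches h.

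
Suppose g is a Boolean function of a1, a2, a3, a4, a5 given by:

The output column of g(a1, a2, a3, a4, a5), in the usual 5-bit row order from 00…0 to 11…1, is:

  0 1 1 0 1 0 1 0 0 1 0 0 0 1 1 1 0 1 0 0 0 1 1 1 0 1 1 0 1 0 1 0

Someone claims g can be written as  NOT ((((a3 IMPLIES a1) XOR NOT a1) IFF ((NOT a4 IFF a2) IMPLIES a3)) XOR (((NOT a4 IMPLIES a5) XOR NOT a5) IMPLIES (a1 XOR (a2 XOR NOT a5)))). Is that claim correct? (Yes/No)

Evaluate NOT ((((a3 IMPLIES a1) XOR NOT a1) IFF ((NOT a4 IFF a2) IMPLIES a3)) XOR (((NOT a4 IMPLIES a5) XOR NOT a5) IMPLIES (a1 XOR (a2 XOR NOT a5)))) on each row and compare to g:
  a1=0, a2=0, a3=0, a4=0, a5=0: formula gives 0, g = 0 ✓
  a1=0, a2=0, a3=0, a4=0, a5=1: formula gives 1, g = 1 ✓
  a1=0, a2=0, a3=0, a4=1, a5=0: formula gives 1, g = 1 ✓
  a1=0, a2=0, a3=0, a4=1, a5=1: formula gives 0, g = 0 ✓
  …and likewise for the remaining 28 rows.
All 32 rows match — the expression computes g exactly.

Yes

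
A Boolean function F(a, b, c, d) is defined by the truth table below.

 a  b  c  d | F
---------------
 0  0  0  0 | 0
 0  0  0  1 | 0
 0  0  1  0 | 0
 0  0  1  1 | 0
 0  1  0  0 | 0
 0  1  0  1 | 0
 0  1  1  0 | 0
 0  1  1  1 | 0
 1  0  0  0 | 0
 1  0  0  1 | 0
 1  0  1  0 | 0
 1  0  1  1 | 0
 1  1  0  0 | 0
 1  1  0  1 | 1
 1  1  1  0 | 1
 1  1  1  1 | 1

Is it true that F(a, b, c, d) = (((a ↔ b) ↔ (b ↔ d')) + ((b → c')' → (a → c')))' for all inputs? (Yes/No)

Check the formula against F row by row:
  a=0, b=0, c=0, d=0: formula gives 0, F = 0 ✓
  a=0, b=0, c=0, d=1: formula gives 0, F = 0 ✓
  a=0, b=0, c=1, d=0: formula gives 0, F = 0 ✓
  a=0, b=0, c=1, d=1: formula gives 0, F = 0 ✓
  …
  a=1, b=1, c=0, d=1: formula gives 0, but F = 1 ✗
Since they disagree at (1,1,0,1), the expression is not a correct formula for F.

No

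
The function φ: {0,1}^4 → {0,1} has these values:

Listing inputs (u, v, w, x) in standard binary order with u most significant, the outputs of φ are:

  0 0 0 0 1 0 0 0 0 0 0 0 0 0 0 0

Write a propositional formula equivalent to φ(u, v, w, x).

φ is 1 on exactly one input, (0,1,0,0), whose minterm is ¬u·v·¬w·¬x. So φ is just that conjunction.

φ(u, v, w, x) = ((¬u ∧ v) ∧ ¬w) ∧ ¬x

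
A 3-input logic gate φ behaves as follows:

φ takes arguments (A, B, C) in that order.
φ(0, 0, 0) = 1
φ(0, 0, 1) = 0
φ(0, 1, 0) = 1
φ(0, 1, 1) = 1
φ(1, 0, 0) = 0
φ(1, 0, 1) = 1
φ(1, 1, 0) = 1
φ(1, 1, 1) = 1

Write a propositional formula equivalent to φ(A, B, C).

φ(A, B, C) = NOT (((NOT A AND NOT B) AND C) OR ((A AND NOT B) AND NOT C))

φ is 0 on only 2 rows — (0,0,1), (1,0,0). Writing each as a minterm (¬A·¬B·C, A·¬B·¬C) and OR-ing them characterizes exactly where φ=0, so φ is the negation of that disjunction.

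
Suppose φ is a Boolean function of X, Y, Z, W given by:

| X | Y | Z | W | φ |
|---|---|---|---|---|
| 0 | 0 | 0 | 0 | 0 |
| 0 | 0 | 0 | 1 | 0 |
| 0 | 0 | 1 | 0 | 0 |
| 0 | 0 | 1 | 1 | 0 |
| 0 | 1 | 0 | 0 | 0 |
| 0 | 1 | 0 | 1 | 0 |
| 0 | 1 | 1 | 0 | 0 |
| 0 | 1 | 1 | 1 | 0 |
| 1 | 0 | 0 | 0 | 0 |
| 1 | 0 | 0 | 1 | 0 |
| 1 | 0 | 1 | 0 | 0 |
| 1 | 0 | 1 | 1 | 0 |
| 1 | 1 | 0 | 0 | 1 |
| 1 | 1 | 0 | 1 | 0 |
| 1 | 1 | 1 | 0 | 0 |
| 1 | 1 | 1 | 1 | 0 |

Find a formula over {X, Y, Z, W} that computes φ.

φ(X, Y, Z, W) = ((X ∧ Y) ∧ ¬Z) ∧ ¬W

Only row (1,1,0,0) gives 1. That row's minterm X·Y·¬Z·¬W is φ directly.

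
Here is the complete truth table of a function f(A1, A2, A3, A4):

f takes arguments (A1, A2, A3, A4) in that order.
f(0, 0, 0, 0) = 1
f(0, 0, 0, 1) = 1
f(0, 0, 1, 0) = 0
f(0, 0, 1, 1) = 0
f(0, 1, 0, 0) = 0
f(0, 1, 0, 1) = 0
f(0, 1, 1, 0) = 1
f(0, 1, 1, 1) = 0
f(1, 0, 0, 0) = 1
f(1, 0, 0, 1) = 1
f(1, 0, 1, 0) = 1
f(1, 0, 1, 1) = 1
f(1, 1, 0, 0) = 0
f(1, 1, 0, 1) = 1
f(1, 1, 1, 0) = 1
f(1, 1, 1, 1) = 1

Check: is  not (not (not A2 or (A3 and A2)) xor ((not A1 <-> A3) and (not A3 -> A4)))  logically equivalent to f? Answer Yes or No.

No

Check the formula against f row by row:
  A1=0, A2=0, A3=0, A4=0: formula gives 1, f = 1 ✓
  A1=0, A2=0, A3=0, A4=1: formula gives 1, f = 1 ✓
  A1=0, A2=0, A3=1, A4=0: formula gives 0, f = 0 ✓
  A1=0, A2=0, A3=1, A4=1: formula gives 0, f = 0 ✓
  …
  A1=0, A2=1, A3=1, A4=0: formula gives 0, but f = 1 ✗
A single disagreement suffices: at (0,1,1,0) they differ, so the formula does not compute f.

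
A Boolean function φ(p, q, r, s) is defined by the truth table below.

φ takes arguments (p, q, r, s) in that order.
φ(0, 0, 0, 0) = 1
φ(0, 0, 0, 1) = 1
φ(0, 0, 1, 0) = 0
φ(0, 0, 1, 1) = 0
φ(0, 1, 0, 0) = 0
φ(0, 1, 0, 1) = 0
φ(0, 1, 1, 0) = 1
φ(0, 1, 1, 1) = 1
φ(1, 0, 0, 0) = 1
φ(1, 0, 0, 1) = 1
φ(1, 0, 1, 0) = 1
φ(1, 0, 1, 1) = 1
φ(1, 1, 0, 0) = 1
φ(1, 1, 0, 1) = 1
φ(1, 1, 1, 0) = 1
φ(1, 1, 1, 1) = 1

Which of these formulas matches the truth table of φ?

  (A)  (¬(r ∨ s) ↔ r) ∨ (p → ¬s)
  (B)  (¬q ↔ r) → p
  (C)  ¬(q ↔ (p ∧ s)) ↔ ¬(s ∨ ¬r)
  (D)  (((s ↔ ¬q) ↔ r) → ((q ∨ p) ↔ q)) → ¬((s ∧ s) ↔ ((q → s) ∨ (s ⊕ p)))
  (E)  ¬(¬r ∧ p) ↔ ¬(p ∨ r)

(A) fails at (0,0,1,0): the formula yields 1, φ is 0.
(C) fails at (0,0,1,1): the formula yields 1, φ is 0.
(D) fails at (0,0,0,1): the formula yields 0, φ is 1.
(E) fails at (0,1,0,0): the formula yields 1, φ is 0.
Only (B) survives; checking it on all 16 rows confirms it matches φ.

B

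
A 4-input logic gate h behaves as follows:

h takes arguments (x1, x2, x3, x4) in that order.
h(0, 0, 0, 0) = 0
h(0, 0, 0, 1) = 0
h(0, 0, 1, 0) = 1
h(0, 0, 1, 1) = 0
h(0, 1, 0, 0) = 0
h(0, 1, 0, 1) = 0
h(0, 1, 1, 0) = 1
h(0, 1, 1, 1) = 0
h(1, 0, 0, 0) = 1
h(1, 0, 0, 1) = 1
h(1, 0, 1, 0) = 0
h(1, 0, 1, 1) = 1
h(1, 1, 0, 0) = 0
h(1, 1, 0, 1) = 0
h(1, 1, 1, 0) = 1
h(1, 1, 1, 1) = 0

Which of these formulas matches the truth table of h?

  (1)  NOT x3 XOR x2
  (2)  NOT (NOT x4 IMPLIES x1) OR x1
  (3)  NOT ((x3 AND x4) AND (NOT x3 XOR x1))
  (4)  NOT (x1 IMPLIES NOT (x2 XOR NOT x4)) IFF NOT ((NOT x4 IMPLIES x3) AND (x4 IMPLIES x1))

4

(1) disagrees with h on (0,0,0,0) (formula → 1, table → 0); rule it out.
(2) disagrees with h on (0,0,0,0) (formula → 1, table → 0); rule it out.
(3) disagrees with h on (0,0,0,0) (formula → 1, table → 0); rule it out.
(4) is the remaining candidate, and it agrees with h on all 16 inputs.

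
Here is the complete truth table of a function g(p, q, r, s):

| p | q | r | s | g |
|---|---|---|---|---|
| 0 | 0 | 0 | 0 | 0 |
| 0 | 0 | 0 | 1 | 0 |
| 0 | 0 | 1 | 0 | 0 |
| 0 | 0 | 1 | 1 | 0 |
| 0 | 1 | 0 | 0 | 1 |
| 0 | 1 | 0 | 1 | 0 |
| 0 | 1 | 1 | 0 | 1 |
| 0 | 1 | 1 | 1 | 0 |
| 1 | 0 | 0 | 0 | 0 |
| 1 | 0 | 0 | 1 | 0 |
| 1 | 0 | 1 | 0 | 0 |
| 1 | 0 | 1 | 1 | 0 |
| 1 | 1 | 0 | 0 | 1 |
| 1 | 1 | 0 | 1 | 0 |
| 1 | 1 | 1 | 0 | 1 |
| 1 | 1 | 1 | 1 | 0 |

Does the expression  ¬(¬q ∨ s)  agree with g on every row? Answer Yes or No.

Yes

Check the formula against g row by row:
  p=0, q=0, r=0, s=0: formula gives 0, g = 0 ✓
  p=0, q=0, r=0, s=1: formula gives 0, g = 0 ✓
  p=0, q=0, r=1, s=0: formula gives 0, g = 0 ✓
  p=0, q=0, r=1, s=1: formula gives 0, g = 0 ✓
  … (the remaining 12 rows also agree.)
No disagreement on any input; they are logically equivalent.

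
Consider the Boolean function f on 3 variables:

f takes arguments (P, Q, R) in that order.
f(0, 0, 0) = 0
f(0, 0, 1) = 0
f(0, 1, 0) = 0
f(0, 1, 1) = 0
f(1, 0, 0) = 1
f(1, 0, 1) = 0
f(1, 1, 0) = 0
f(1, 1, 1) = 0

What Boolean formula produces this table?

f(P, Q, R) = (P ∧ ¬Q) ∧ ¬R

Only row (1,0,0) gives 1. That row's minterm P·¬Q·¬R is f directly.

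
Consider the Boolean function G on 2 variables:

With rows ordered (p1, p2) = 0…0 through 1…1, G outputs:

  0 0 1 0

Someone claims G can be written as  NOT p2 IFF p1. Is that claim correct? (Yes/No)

Evaluate NOT p2 IFF p1 on each row and compare to G:
  p1=0, p2=0: formula gives 0, G = 0 ✓
  p1=0, p2=1: formula gives 1, but G = 0 ✗
Row (0,1) is a counterexample, so the formula is not equivalent to G.

No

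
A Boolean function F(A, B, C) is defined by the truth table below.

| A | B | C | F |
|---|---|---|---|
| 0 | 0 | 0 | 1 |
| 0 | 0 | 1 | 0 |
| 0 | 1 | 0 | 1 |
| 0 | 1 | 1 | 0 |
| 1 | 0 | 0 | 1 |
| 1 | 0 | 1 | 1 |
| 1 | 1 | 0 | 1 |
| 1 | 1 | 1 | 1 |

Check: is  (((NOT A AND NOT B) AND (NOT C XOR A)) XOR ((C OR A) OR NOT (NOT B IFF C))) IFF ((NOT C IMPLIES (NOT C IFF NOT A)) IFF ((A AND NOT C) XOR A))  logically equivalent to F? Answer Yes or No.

Evaluate (((NOT A AND NOT B) AND (NOT C XOR A)) XOR ((C OR A) OR NOT (NOT B IFF C))) IFF ((NOT C IMPLIES (NOT C IFF NOT A)) IFF ((A AND NOT C) XOR A)) on each row and compare to F:
  A=0, B=0, C=0: formula gives 1, F = 1 ✓
  A=0, B=0, C=1: formula gives 0, F = 0 ✓
  A=0, B=1, C=0: formula gives 1, F = 1 ✓
  A=0, B=1, C=1: formula gives 0, F = 0 ✓
  A=1, B=0, C=0: formula gives 1, F = 1 ✓
  … (the remaining 3 rows also agree.)
All 8 rows match — the expression computes F exactly.

Yes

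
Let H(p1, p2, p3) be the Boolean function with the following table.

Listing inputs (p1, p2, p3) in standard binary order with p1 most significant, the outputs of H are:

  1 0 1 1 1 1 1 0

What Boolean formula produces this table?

H(p1, p2, p3) = NOT (((NOT p1 AND NOT p2) AND p3) OR ((p1 AND p2) AND p3))

There are just 2 zero rows: (0,0,1), (1,1,1). Their minterms are ¬p1·¬p2·p3, p1·p2·p3; the OR of those covers precisely the 0-outputs, and negating it yields H.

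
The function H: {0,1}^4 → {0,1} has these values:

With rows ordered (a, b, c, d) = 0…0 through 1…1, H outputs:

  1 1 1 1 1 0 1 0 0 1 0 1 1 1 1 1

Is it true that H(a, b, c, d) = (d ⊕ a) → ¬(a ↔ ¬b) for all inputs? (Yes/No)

Evaluate (d ⊕ a) → ¬(a ↔ ¬b) on each row and compare to H:
  a=0, b=0, c=0, d=0: formula gives 1, H = 1 ✓
  a=0, b=0, c=0, d=1: formula gives 1, H = 1 ✓
  a=0, b=0, c=1, d=0: formula gives 1, H = 1 ✓
  a=0, b=0, c=1, d=1: formula gives 1, H = 1 ✓
  … (the remaining 12 rows also agree.)
Every row agrees, so the formula is equivalent.

Yes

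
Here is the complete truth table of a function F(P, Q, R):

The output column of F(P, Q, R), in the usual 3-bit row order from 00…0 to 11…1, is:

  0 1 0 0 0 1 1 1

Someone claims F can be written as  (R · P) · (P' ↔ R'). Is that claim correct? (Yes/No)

No

Check the formula against F row by row:
  P=0, Q=0, R=0: formula gives 0, F = 0 ✓
  P=0, Q=0, R=1: formula gives 0, but F = 1 ✗
A single disagreement suffices: at (0,0,1) they differ, so the formula does not compute F.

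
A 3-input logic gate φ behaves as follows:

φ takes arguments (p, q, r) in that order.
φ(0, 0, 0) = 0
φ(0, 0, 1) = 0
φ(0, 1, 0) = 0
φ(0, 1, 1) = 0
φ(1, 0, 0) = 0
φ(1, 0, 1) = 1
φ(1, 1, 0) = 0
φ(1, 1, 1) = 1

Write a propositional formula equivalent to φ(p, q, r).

Collect the rows where φ=1 — (1,0,1), (1,1,1) — and write one minterm per row: p·¬q·r, p·q·r. Their union (logical OR) reproduces the table exactly.

φ(p, q, r) = ((p & ~q) & r) | ((p & q) & r)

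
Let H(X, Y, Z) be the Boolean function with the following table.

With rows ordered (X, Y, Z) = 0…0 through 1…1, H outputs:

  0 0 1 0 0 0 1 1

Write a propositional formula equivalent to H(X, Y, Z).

H(X, Y, Z) = (((NOT X AND Y) AND NOT Z) OR ((X AND Y) AND NOT Z)) OR ((X AND Y) AND Z)

The 1-rows are (0,1,0), (1,1,0), (1,1,1). Each contributes one minterm — ¬X·Y·¬Z; X·Y·¬Z; X·Y·Z — and their disjunction is a sum-of-products form of H.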